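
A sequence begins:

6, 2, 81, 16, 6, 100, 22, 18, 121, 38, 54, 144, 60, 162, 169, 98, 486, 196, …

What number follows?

158

Split by position mod 3: positions 1, 4, 7, … form one track, and each other residue class forms its own.
Track A is 6, 16, 22, 38, 60, 98, which is each term equals the sum of the previous two.
Track B is 2, 6, 18, 54, 162, 486, which is geometric with ratio 3.
Track C is 81, 100, 121, 144, 169, 196, which is consecutive squares n² from n = 9.
Term 19 comes from track A (its 7th entry): 158.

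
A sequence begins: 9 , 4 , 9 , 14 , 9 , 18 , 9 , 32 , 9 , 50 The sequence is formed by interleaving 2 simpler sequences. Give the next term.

Split by position mod 2 into 2 tracks.
Track A is 9, 9, 9, 9, 9, which is constant 9.
Track B is 4, 14, 18, 32, 50, which is a Fibonacci-like recurrence a_n = a_{n-1} + a_{n-2}.
Term 11 comes from track A (its 6th entry): 9.

9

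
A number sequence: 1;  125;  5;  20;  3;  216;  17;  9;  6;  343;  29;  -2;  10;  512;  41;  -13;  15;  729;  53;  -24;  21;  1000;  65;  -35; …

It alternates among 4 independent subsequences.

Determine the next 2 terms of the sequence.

28, 1331

Taking every 4th term gives 4 separate tracks.
Track A is 1, 3, 6, 10, 15, 21, which is triangular numbers starting at T_1.
Track B is 125, 216, 343, 512, 729, 1000, which is perfect cubes starting at 5³.
Track C is 5, 17, 29, 41, 53, 65, which is arithmetic with common difference +12.
Track D is 20, 9, -2, -13, -24, -35, which is arithmetic with common difference −11.
Term 25 comes from track A (its 7th entry): 28.
Term 26 comes from track B (its 7th entry): 1331.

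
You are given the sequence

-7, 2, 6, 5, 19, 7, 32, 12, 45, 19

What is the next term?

58

The terms cycle through 2 interleaved subsequences.
Subsequence A: -7, 6, 19, 32, 45 (arithmetic with common difference +13).
Subsequence B: 2, 5, 7, 12, 19 (each term equals the sum of the previous two).
Position 11 → subsequence A, term 6 = 58.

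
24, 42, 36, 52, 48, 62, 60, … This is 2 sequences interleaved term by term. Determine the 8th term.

72

Positions 1, 3, 5, … form one subsequence and positions 2, 4, 6, … form another.
Track A: 24, 36, 48, 60. Linear: a_n = 12 + 12·n.
Track B: 42, 52, 62. Arithmetic with common difference +10.
Term 8 comes from track B (its 4th entry): 72.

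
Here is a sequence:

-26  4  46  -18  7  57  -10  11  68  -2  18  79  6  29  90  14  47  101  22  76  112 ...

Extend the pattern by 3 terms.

Taking every 3rd term gives 3 separate tracks.
Track A: -26, -18, -10, -2, 6, 14, 22. Arithmetic with common difference +8.
Track B: 4, 7, 11, 18, 29, 47, 76. Each term equals the sum of the previous two.
Track C: 46, 57, 68, 79, 90, 101, 112. Linear: a_n = 35 + 11·n.
The 22nd slot belongs to track A; its 8th term is 30.
Position 23 falls in track B as its term 8, giving 123.
Position 24 falls in track C as its term 8, giving 123.

30, 123, 123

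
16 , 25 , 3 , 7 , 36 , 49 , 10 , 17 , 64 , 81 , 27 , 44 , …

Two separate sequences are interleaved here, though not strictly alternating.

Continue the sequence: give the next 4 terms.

The slot pattern repeats as AABB (period 4), so there are 2 interleaved tracks.
Subsequence A: 16, 25, 36, 49, 64, 81 (perfect squares starting at 4²).
Subsequence B: 3, 7, 10, 17, 27, 44 (a Fibonacci-like recurrence a_n = a_{n-1} + a_{n-2}).
Position 13 → subsequence A, term 7 = 100.
The 14th slot belongs to subsequence A; its 8th term is 121.
Term 15 comes from subsequence B (its 7th entry): 71.
Position 16 → subsequence B, term 8 = 115.

100, 121, 71, 115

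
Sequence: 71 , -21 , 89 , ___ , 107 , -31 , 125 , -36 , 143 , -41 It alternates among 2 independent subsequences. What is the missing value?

-26

Positions 1, 3, 5, … form one subsequence and positions 2, 4, 6, … form another.
Track A: 71, 89, 107, 125, 143 (adding 18 each time).
Track B: -21, ?, -31, -36, -41 (arithmetic with common difference −5).
The gap is track B's term 2; the rule gives -26.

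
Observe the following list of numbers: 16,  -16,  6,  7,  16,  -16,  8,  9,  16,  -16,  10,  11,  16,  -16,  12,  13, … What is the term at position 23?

Positions follow the repeating pattern AABB; grouping by letter gives 2 tracks.
Track A = 16, -16, 16, -16, 16, -16, 16, -16: alternating ±16.
Track B = 6, 7, 8, 9, 10, 11, 12, 13: linear: a_n = 5 + n.
Position 23 → track B, term 11 = 16.

16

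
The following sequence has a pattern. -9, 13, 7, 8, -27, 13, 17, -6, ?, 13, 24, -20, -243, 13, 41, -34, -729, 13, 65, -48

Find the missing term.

-81

Split by position mod 4: positions 1, 5, 9, … form one track, and each other residue class forms its own.
Subsequence A = -9, -27, ?, -243, -729: multiplying by 3 each time.
Subsequence B = 13, 13, 13, 13, 13: constant 13.
Subsequence C = 7, 17, 24, 41, 65: each term equals the sum of the previous two.
Subsequence D = 8, -6, -20, -34, -48: linear: a_n = 22 − 14·n.
The gap is subsequence A's term 3; the rule gives -81.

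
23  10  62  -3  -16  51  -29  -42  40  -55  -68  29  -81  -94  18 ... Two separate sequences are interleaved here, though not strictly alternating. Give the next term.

-107

Reading positions in blocks of 3 reveals the pattern AAB — 2 tracks woven together.
Track A: 23, 10, -3, -16, -29, -42, -55, -68, -81, -94 (arithmetic, step −13).
Track B: 62, 51, 40, 29, 18 (arithmetic, step −11).
Position 16 → track A, term 11 = -107.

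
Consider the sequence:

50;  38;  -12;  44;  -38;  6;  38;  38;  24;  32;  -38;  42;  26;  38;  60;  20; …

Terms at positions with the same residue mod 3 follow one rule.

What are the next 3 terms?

The terms cycle through 3 interleaved subsequences.
Track A is 50, 44, 38, 32, 26, 20, which is arithmetic, step −6.
Track B is 38, -38, 38, -38, 38, which is the oscillation 38·(−1)^(n+1).
Track C is -12, 6, 24, 42, 60, which is linear: a_n = -30 + 18·n.
Position 17 → track B, term 6 = -38.
Term 18 comes from track C (its 6th entry): 78.
The 19th slot belongs to track A; its 7th term is 14.

-38, 78, 14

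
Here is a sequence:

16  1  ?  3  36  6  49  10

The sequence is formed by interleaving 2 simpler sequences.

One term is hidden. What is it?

Positions 1, 3, 5, … form one subsequence and positions 2, 4, 6, … form another.
Stream A: 16, ?, 36, 49. The squares 4², 5², 6², ….
Stream B: 1, 3, 6, 10. The triangular numbers T_1, T_2, ….
The gap is stream A's term 2; the rule gives 25.

25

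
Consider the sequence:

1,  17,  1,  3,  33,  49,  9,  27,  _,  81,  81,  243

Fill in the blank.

65

Reading positions in blocks of 4 reveals the pattern AABB — 2 tracks woven together.
Subsequence A = 1, 17, 33, 49, ?, 81: linear: a_n = -15 + 16·n.
Subsequence B = 1, 3, 9, 27, 81, 243: geometric with ratio 3.
Subsequence A's pattern makes the blank 65.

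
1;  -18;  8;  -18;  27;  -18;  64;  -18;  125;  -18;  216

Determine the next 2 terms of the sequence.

The terms cycle through 2 interleaved subsequences.
Stream A is 1, 8, 27, 64, 125, 216, which is the cubes 1³, 2³, 3³, ….
Stream B is -18, -18, -18, -18, -18, which is always -18.
Position 12 falls in stream B as its term 6, giving -18.
The 13th slot belongs to stream A; its 7th term is 343.

-18, 343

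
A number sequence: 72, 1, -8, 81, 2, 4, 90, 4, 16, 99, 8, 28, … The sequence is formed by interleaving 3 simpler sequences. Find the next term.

Read the sequence 3 terms at a time; column i is its own pattern.
Track A: 72, 81, 90, 99 (arithmetic, step +9).
Track B: 1, 2, 4, 8 (powers 2^0, 2^1, 2^2, …).
Track C: -8, 4, 16, 28 (arithmetic with common difference +12).
Term 13 comes from track A (its 5th entry): 108.

108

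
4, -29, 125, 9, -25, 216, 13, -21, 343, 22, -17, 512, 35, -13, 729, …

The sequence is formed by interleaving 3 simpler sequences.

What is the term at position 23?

-1

Taking every 3rd term gives 3 separate tracks.
Subsequence A: 4, 9, 13, 22, 35. Fibonacci-style (each term is the sum of the two before it).
Subsequence B: -29, -25, -21, -17, -13. Arithmetic with common difference +4.
Subsequence C: 125, 216, 343, 512, 729. Consecutive cubes n³ from n = 5.
The 23rd slot belongs to subsequence B; its 8th term is -1.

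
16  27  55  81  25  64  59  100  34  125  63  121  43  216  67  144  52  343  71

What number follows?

Taking every 4th term gives 4 separate tracks.
Track A: 16, 25, 34, 43, 52 — arithmetic, step +9.
Track B: 27, 64, 125, 216, 343 — perfect cubes starting at 3³.
Track C: 55, 59, 63, 67, 71 — adding 4 each time.
Track D: 81, 100, 121, 144 — consecutive squares n² from n = 9.
The 20th slot belongs to track D; its 5th term is 169.

169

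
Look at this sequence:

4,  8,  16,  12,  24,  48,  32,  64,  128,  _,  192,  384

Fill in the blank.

The slot pattern repeats as AAABBB (period 6), so there are 2 interleaved tracks.
Track A: 4, 8, 16, 32, 64, 128 — successive powers of 2.
Track B: 12, 24, 48, ?, 192, 384 — geometric, ×2 each step.
Filling track B at index 4 by its rule yields 96.

96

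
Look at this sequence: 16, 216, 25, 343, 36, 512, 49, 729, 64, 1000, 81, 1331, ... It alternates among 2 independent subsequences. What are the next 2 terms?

Odd-indexed and even-indexed terms follow separate rules.
Subsequence A is 16, 25, 36, 49, 64, 81, which is perfect squares starting at 4².
Subsequence B is 216, 343, 512, 729, 1000, 1331, which is perfect cubes starting at 6³.
Position 13 → subsequence A, term 7 = 100.
The 14th slot belongs to subsequence B; its 7th term is 1728.

100, 1728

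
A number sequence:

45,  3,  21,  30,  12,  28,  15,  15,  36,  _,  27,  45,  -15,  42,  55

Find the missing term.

Split by position mod 3 into 3 tracks.
Subsequence A: 45, 30, 15, ?, -15. Subtracting 15 each time.
Subsequence B: 3, 12, 15, 27, 42. Fibonacci-style (each term is the sum of the two before it).
Subsequence C: 21, 28, 36, 45, 55. Triangular numbers starting at T_6.
Filling subsequence A at index 4 by its rule yields 0.

0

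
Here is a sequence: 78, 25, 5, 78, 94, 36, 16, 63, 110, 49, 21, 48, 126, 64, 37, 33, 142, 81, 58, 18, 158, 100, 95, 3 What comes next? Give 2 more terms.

174, 121

The terms cycle through 4 interleaved subsequences.
Stream A: 78, 94, 110, 126, 142, 158 — adding 16 each time.
Stream B: 25, 36, 49, 64, 81, 100 — perfect squares starting at 5².
Stream C: 5, 16, 21, 37, 58, 95 — Fibonacci-style (each term is the sum of the two before it).
Stream D: 78, 63, 48, 33, 18, 3 — linear: a_n = 93 − 15·n.
The 25th slot belongs to stream A; its 7th term is 174.
Term 26 comes from stream B (its 7th entry): 121.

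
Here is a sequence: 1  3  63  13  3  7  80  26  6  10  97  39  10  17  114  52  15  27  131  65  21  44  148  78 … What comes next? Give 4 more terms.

Taking every 4th term gives 4 separate tracks.
Subsequence A is 1, 3, 6, 10, 15, 21, which is triangular numbers starting at T_1.
Subsequence B is 3, 7, 10, 17, 27, 44, which is each term equals the sum of the previous two.
Subsequence C is 63, 80, 97, 114, 131, 148, which is adding 17 each time.
Subsequence D is 13, 26, 39, 52, 65, 78, which is arithmetic with common difference +13.
The 25th slot belongs to subsequence A; its 7th term is 28.
The 26th slot belongs to subsequence B; its 7th term is 71.
Term 27 comes from subsequence C (its 7th entry): 165.
Position 28 → subsequence D, term 7 = 91.

28, 71, 165, 91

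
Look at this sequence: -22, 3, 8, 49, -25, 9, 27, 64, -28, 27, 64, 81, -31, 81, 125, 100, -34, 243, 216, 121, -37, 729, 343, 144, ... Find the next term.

-40

Taking every 4th term gives 4 separate tracks.
Stream A = -22, -25, -28, -31, -34, -37: arithmetic with common difference −3.
Stream B = 3, 9, 27, 81, 243, 729: geometric with ratio 3.
Stream C = 8, 27, 64, 125, 216, 343: consecutive cubes n³ from n = 2.
Stream D = 49, 64, 81, 100, 121, 144: perfect squares starting at 7².
Term 25 comes from stream A (its 7th entry): -40.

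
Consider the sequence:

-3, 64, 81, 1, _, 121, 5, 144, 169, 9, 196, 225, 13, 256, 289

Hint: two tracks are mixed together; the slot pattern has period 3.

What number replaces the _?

100

The slot pattern repeats as ABB (period 3), so there are 2 interleaved tracks.
Track A: -3, 1, 5, 9, 13 (linear: a_n = -7 + 4·n).
Track B: 64, 81, ?, 121, 144, 169, 196, 225, 256, 289 (consecutive squares n² from n = 8).
Filling track B at index 3 by its rule yields 100.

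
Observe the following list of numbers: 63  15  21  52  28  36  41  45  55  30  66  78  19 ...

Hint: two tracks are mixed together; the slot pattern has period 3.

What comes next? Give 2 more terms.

91, 105

Positions follow the repeating pattern ABB; grouping by letter gives 2 tracks.
Track A: 63, 52, 41, 30, 19. Subtracting 11 each time.
Track B: 15, 21, 28, 36, 45, 55, 66, 78. The triangular numbers T_5, T_6, ….
Position 14 falls in track B as its term 9, giving 91.
Position 15 → track B, term 10 = 105.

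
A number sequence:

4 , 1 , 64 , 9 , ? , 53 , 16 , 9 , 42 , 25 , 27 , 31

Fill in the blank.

Taking every 3rd term gives 3 separate tracks.
Track A: 4, 9, 16, 25 — the squares 2², 3², 4², ….
Track B: 1, ?, 9, 27 — powers 3^0, 3^1, 3^2, ….
Track C: 64, 53, 42, 31 — arithmetic with common difference −11.
Filling track B at index 2 by its rule yields 3.

3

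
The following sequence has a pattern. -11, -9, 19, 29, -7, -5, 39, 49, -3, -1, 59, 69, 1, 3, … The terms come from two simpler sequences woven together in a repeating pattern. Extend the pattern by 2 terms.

79, 89

Positions follow the repeating pattern AABB; grouping by letter gives 2 tracks.
Track A is -11, -9, -7, -5, -3, -1, 1, 3, which is arithmetic with common difference +2.
Track B is 19, 29, 39, 49, 59, 69, which is adding 10 each time.
The 15th slot belongs to track B; its 7th term is 79.
Position 16 falls in track B as its term 8, giving 89.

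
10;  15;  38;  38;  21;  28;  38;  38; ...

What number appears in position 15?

Reading positions in blocks of 4 reveals the pattern AABB — 2 tracks woven together.
Track A: 10, 15, 21, 28. Triangular numbers starting at T_4.
Track B: 38, 38, 38, 38. Constant 38.
Term 15 comes from track B (its 7th entry): 38.

38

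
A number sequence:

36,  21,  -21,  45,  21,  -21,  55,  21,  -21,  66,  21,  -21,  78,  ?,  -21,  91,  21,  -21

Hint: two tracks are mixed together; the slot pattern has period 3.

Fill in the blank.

Reading positions in blocks of 3 reveals the pattern ABB — 2 tracks woven together.
Stream A = 36, 45, 55, 66, 78, 91: triangular numbers starting at T_8.
Stream B = 21, -21, 21, -21, 21, -21, 21, -21, ?, -21, 21, -21: alternating ±21.
The gap is stream B's term 9; the rule gives 21.

21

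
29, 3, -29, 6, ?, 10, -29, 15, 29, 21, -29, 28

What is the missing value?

Positions 1, 3, 5, … form one subsequence and positions 2, 4, 6, … form another.
Track A = 29, -29, ?, -29, 29, -29: the oscillation 29·(−1)^(n+1).
Track B = 3, 6, 10, 15, 21, 28: the triangular numbers T_2, T_3, ….
The gap is track A's term 3; the rule gives 29.

29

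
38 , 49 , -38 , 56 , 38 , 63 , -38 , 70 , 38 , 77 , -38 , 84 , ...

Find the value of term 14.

Odd-indexed and even-indexed terms follow separate rules.
Track A: 38, -38, 38, -38, 38, -38 (the oscillation 38·(−1)^(n+1)).
Track B: 49, 56, 63, 70, 77, 84 (adding 7 each time).
Term 14 comes from track B (its 7th entry): 91.

91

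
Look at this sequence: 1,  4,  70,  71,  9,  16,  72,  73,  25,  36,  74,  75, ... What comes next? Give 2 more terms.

49, 64

Positions follow the repeating pattern AABB; grouping by letter gives 2 tracks.
Track A: 1, 4, 9, 16, 25, 36 (perfect squares starting at 1²).
Track B: 70, 71, 72, 73, 74, 75 (linear: a_n = 69 + n).
Position 13 → track A, term 7 = 49.
Position 14 → track A, term 8 = 64.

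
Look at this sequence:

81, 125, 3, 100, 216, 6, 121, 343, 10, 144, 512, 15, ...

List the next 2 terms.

169, 729

Taking every 3rd term gives 3 separate tracks.
Track A is 81, 100, 121, 144, which is perfect squares starting at 9².
Track B is 125, 216, 343, 512, which is consecutive cubes n³ from n = 5.
Track C is 3, 6, 10, 15, which is triangular numbers starting at T_2.
The 13th slot belongs to track A; its 5th term is 169.
The 14th slot belongs to track B; its 5th term is 729.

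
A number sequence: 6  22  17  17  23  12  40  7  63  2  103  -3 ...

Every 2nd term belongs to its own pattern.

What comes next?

Positions 1, 3, 5, … form one subsequence and positions 2, 4, 6, … form another.
Track A: 6, 17, 23, 40, 63, 103 (a Fibonacci-like recurrence a_n = a_{n-1} + a_{n-2}).
Track B: 22, 17, 12, 7, 2, -3 (arithmetic with common difference −5).
Term 13 comes from track A (its 7th entry): 166.

166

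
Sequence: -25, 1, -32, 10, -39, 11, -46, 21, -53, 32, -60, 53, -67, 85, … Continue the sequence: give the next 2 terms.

-74, 138

Split by position mod 2 into 2 tracks.
Subsequence A = -25, -32, -39, -46, -53, -60, -67: subtracting 7 each time.
Subsequence B = 1, 10, 11, 21, 32, 53, 85: Fibonacci-style (each term is the sum of the two before it).
Position 15 → subsequence A, term 8 = -74.
The 16th slot belongs to subsequence B; its 8th term is 138.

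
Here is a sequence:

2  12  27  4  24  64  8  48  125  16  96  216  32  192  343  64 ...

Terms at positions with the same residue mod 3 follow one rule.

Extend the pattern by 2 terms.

Read the sequence 3 terms at a time; column i is its own pattern.
Track A: 2, 4, 8, 16, 32, 64. Powers 2^1, 2^2, 2^3, ….
Track B: 12, 24, 48, 96, 192. Geometric, ×2 each step.
Track C: 27, 64, 125, 216, 343. The cubes 3³, 4³, 5³, ….
The 17th slot belongs to track B; its 6th term is 384.
Position 18 falls in track C as its term 6, giving 512.

384, 512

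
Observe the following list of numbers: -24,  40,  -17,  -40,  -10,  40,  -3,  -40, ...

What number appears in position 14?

Positions 1, 3, 5, … form one subsequence and positions 2, 4, 6, … form another.
Stream A: -24, -17, -10, -3 — adding 7 each time.
Stream B: 40, -40, 40, -40 — the oscillation 40·(−1)^(n+1).
Position 14 falls in stream B as its term 7, giving 40.

40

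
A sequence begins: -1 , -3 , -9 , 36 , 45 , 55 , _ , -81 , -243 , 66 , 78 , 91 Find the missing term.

Positions follow the repeating pattern AAABBB; grouping by letter gives 2 tracks.
Track A: -1, -3, -9, ?, -81, -243. Multiplying by 3 each time.
Track B: 36, 45, 55, 66, 78, 91. Triangular numbers starting at T_8.
Filling track A at index 4 by its rule yields -27.

-27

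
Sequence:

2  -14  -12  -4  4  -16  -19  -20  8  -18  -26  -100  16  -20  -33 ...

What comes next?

-500

Taking every 4th term gives 4 separate tracks.
Subsequence A: 2, 4, 8, 16 — successive powers of 2.
Subsequence B: -14, -16, -18, -20 — arithmetic, step −2.
Subsequence C: -12, -19, -26, -33 — arithmetic with common difference −7.
Subsequence D: -4, -20, -100 — multiplying by 5 each time.
The 16th slot belongs to subsequence D; its 4th term is -500.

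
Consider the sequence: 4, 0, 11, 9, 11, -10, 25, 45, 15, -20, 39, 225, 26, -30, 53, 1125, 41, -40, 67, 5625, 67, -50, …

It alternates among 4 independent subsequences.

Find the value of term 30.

Read the sequence 4 terms at a time; column i is its own pattern.
Stream A = 4, 11, 15, 26, 41, 67: each term equals the sum of the previous two.
Stream B = 0, -10, -20, -30, -40, -50: subtracting 10 each time.
Stream C = 11, 25, 39, 53, 67: linear: a_n = -3 + 14·n.
Stream D = 9, 45, 225, 1125, 5625: geometric, ×5 each step.
Position 30 falls in stream B as its term 8, giving -70.

-70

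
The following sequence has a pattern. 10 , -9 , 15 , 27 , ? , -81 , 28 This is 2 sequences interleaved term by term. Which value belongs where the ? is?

The terms cycle through 2 interleaved subsequences.
Track A: 10, 15, ?, 28. Triangular numbers starting at T_4.
Track B: -9, 27, -81. Geometric with ratio -3.
So the missing entry in track A is 21.

21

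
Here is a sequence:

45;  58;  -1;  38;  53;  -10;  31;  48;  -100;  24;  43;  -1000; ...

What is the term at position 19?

3

Split by position mod 3: positions 1, 4, 7, … form one track, and each other residue class forms its own.
Track A is 45, 38, 31, 24, which is subtracting 7 each time.
Track B is 58, 53, 48, 43, which is arithmetic, step −5.
Track C is -1, -10, -100, -1000, which is multiplying by 10 each time.
The 19th slot belongs to track A; its 7th term is 3.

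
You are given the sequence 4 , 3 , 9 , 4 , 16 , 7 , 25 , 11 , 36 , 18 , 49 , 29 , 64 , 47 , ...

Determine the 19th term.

Split by position mod 2 into 2 tracks.
Subsequence A: 4, 9, 16, 25, 36, 49, 64 (perfect squares starting at 2²).
Subsequence B: 3, 4, 7, 11, 18, 29, 47 (Fibonacci-style (each term is the sum of the two before it)).
The 19th slot belongs to subsequence A; its 10th term is 121.

121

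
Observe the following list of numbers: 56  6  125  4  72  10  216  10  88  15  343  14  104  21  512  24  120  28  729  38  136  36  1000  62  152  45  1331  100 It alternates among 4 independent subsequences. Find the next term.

Taking every 4th term gives 4 separate tracks.
Track A: 56, 72, 88, 104, 120, 136, 152 — arithmetic with common difference +16.
Track B: 6, 10, 15, 21, 28, 36, 45 — triangular numbers starting at T_3.
Track C: 125, 216, 343, 512, 729, 1000, 1331 — perfect cubes starting at 5³.
Track D: 4, 10, 14, 24, 38, 62, 100 — Fibonacci-style (each term is the sum of the two before it).
The 29th slot belongs to track A; its 8th term is 168.

168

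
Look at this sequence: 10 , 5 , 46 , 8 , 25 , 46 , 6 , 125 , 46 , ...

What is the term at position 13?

2

The terms cycle through 3 interleaved subsequences.
Track A: 10, 8, 6 (subtracting 2 each time).
Track B: 5, 25, 125 (successive powers of 5).
Track C: 46, 46, 46 (always 46).
Term 13 comes from track A (its 5th entry): 2.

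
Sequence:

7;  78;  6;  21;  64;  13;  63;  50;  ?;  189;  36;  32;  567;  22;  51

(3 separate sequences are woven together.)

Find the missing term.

Split by position mod 3: positions 1, 4, 7, … form one track, and each other residue class forms its own.
Stream A: 7, 21, 63, 189, 567 — a geometric progression (common ratio 3).
Stream B: 78, 64, 50, 36, 22 — linear: a_n = 92 − 14·n.
Stream C: 6, 13, ?, 32, 51 — a Fibonacci-like recurrence a_n = a_{n-1} + a_{n-2}.
Stream C's pattern makes the blank 19.

19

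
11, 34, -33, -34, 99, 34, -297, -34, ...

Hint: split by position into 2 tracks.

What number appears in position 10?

Taking every 2nd term gives 2 separate tracks.
Stream A: 11, -33, 99, -297 — geometric, ×-3 each step.
Stream B: 34, -34, 34, -34 — the oscillation 34·(−1)^(n+1).
Position 10 falls in stream B as its term 5, giving 34.

34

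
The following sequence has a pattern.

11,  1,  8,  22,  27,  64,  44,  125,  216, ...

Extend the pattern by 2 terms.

88, 343

Positions follow the repeating pattern ABB; grouping by letter gives 2 tracks.
Track A: 11, 22, 44. Geometric, ×2 each step.
Track B: 1, 8, 27, 64, 125, 216. The cubes 1³, 2³, 3³, ….
The 10th slot belongs to track A; its 4th term is 88.
Position 11 falls in track B as its term 7, giving 343.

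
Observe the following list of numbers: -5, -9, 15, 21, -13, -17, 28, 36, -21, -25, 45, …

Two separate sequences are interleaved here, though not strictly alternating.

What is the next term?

Positions follow the repeating pattern AABB; grouping by letter gives 2 tracks.
Track A: -5, -9, -13, -17, -21, -25 (linear: a_n = -1 − 4·n).
Track B: 15, 21, 28, 36, 45 (the triangular numbers T_5, T_6, …).
Term 12 comes from track B (its 6th entry): 55.

55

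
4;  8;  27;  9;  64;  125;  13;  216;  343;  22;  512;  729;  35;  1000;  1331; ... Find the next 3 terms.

57, 1728, 2197

Reading positions in blocks of 3 reveals the pattern ABB — 2 tracks woven together.
Track A is 4, 9, 13, 22, 35, which is a Fibonacci-like recurrence a_n = a_{n-1} + a_{n-2}.
Track B is 8, 27, 64, 125, 216, 343, 512, 729, 1000, 1331, which is consecutive cubes n³ from n = 2.
The 16th slot belongs to track A; its 6th term is 57.
Position 17 falls in track B as its term 11, giving 1728.
Term 18 comes from track B (its 12th entry): 2197.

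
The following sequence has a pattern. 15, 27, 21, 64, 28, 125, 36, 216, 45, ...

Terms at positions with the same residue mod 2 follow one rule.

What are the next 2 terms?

343, 55

Positions 1, 3, 5, … form one subsequence and positions 2, 4, 6, … form another.
Track A is 15, 21, 28, 36, 45, which is triangular numbers n(n+1)/2 for n = 5, 6, ….
Track B is 27, 64, 125, 216, which is perfect cubes starting at 3³.
The 10th slot belongs to track B; its 5th term is 343.
Position 11 falls in track A as its term 6, giving 55.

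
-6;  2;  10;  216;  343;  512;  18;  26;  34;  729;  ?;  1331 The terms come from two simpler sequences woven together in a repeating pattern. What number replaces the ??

1000

The slot pattern repeats as AAABBB (period 6), so there are 2 interleaved tracks.
Track A: -6, 2, 10, 18, 26, 34 (arithmetic with common difference +8).
Track B: 216, 343, 512, 729, ?, 1331 (perfect cubes starting at 6³).
The gap is track B's term 5; the rule gives 1000.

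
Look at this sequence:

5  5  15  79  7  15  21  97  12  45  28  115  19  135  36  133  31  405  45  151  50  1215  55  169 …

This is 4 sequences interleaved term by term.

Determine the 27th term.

The terms cycle through 4 interleaved subsequences.
Stream A = 5, 7, 12, 19, 31, 50: a Fibonacci-like recurrence a_n = a_{n-1} + a_{n-2}.
Stream B = 5, 15, 45, 135, 405, 1215: multiplying by 3 each time.
Stream C = 15, 21, 28, 36, 45, 55: the triangular numbers T_5, T_6, ….
Stream D = 79, 97, 115, 133, 151, 169: arithmetic with common difference +18.
The 27th slot belongs to stream C; its 7th term is 66.

66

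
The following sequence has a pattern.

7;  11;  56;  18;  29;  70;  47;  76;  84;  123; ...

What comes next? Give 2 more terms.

Reading positions in blocks of 3 reveals the pattern AAB — 2 tracks woven together.
Track A: 7, 11, 18, 29, 47, 76, 123. Each term equals the sum of the previous two.
Track B: 56, 70, 84. Arithmetic, step +14.
Position 11 falls in track A as its term 8, giving 199.
Term 12 comes from track B (its 4th entry): 98.

199, 98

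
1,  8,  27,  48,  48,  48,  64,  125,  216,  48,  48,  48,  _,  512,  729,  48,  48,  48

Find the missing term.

343

The slot pattern repeats as AAABBB (period 6), so there are 2 interleaved tracks.
Track A: 1, 8, 27, 64, 125, 216, ?, 512, 729. The cubes 1³, 2³, 3³, ….
Track B: 48, 48, 48, 48, 48, 48, 48, 48, 48. Always 48.
So the missing entry in track A is 343.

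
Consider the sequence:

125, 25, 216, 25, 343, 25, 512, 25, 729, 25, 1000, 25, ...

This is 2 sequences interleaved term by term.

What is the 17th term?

2197

Odd-indexed and even-indexed terms follow separate rules.
Subsequence A: 125, 216, 343, 512, 729, 1000 — consecutive cubes n³ from n = 5.
Subsequence B: 25, 25, 25, 25, 25, 25 — always 25.
Position 17 falls in subsequence A as its term 9, giving 2197.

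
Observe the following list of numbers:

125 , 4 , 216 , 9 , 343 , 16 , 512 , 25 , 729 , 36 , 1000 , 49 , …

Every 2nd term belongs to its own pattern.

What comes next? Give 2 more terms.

1331, 64

Positions 1, 3, 5, … form one subsequence and positions 2, 4, 6, … form another.
Track A = 125, 216, 343, 512, 729, 1000: consecutive cubes n³ from n = 5.
Track B = 4, 9, 16, 25, 36, 49: the squares 2², 3², 4², ….
Term 13 comes from track A (its 7th entry): 1331.
The 14th slot belongs to track B; its 7th term is 64.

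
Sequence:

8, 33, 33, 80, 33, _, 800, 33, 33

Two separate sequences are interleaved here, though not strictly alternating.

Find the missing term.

The slot pattern repeats as ABB (period 3), so there are 2 interleaved tracks.
Subsequence A = 8, 80, 800: multiplying by 10 each time.
Subsequence B = 33, 33, 33, ?, 33, 33: constant 33.
Filling subsequence B at index 4 by its rule yields 33.

33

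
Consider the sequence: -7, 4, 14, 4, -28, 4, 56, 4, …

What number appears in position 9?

The terms cycle through 2 interleaved subsequences.
Track A: -7, 14, -28, 56. Multiplying by -2 each time.
Track B: 4, 4, 4, 4. Always 4.
The 9th slot belongs to track A; its 5th term is -112.

-112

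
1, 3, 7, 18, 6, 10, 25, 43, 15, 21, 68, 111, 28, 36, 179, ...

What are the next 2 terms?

290, 45

The slot pattern repeats as AABB (period 4), so there are 2 interleaved tracks.
Stream A is 1, 3, 6, 10, 15, 21, 28, 36, which is triangular numbers starting at T_1.
Stream B is 7, 18, 25, 43, 68, 111, 179, which is Fibonacci-style (each term is the sum of the two before it).
Term 16 comes from stream B (its 8th entry): 290.
Position 17 falls in stream A as its term 9, giving 45.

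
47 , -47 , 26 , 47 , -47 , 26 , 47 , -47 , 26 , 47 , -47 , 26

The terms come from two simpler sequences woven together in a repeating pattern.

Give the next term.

Reading positions in blocks of 3 reveals the pattern AAB — 2 tracks woven together.
Track A: 47, -47, 47, -47, 47, -47, 47, -47 (the oscillation 47·(−1)^(n+1)).
Track B: 26, 26, 26, 26 (always 26).
Term 13 comes from track A (its 9th entry): 47.

47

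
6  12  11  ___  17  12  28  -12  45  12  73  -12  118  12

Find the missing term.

The terms cycle through 2 interleaved subsequences.
Track A: 6, 11, 17, 28, 45, 73, 118 — each term equals the sum of the previous two.
Track B: 12, ?, 12, -12, 12, -12, 12 — oscillating between 12 and -12.
Track B's pattern makes the blank -12.

-12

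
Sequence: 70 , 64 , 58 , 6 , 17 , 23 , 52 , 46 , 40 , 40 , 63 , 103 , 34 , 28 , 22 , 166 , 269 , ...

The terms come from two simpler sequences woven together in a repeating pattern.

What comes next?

435

Reading positions in blocks of 6 reveals the pattern AAABBB — 2 tracks woven together.
Stream A: 70, 64, 58, 52, 46, 40, 34, 28, 22 — subtracting 6 each time.
Stream B: 6, 17, 23, 40, 63, 103, 166, 269 — Fibonacci-style (each term is the sum of the two before it).
Position 18 → stream B, term 9 = 435.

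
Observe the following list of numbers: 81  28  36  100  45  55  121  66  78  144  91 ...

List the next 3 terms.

105, 169, 120

The slot pattern repeats as ABB (period 3), so there are 2 interleaved tracks.
Track A = 81, 100, 121, 144: perfect squares starting at 9².
Track B = 28, 36, 45, 55, 66, 78, 91: the triangular numbers T_7, T_8, ….
The 12th slot belongs to track B; its 8th term is 105.
Term 13 comes from track A (its 5th entry): 169.
The 14th slot belongs to track B; its 9th term is 120.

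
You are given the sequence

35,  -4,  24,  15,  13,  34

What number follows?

2

Odd-indexed and even-indexed terms follow separate rules.
Stream A: 35, 24, 13 (arithmetic, step −11).
Stream B: -4, 15, 34 (linear: a_n = -23 + 19·n).
Term 7 comes from stream A (its 4th entry): 2.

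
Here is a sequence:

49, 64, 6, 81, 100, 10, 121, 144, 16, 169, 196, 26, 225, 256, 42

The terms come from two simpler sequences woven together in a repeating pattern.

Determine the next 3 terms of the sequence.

289, 324, 68

Reading positions in blocks of 3 reveals the pattern AAB — 2 tracks woven together.
Track A: 49, 64, 81, 100, 121, 144, 169, 196, 225, 256 (consecutive squares n² from n = 7).
Track B: 6, 10, 16, 26, 42 (Fibonacci-style (each term is the sum of the two before it)).
Position 16 falls in track A as its term 11, giving 289.
Position 17 falls in track A as its term 12, giving 324.
Position 18 → track B, term 6 = 68.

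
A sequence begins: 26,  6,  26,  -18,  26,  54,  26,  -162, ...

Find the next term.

Taking every 2nd term gives 2 separate tracks.
Subsequence A: 26, 26, 26, 26 (always 26).
Subsequence B: 6, -18, 54, -162 (a geometric progression (common ratio -3)).
Term 9 comes from subsequence A (its 5th entry): 26.

26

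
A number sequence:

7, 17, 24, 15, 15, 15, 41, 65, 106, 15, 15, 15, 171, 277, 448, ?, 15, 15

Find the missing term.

15

The slot pattern repeats as AAABBB (period 6), so there are 2 interleaved tracks.
Stream A is 7, 17, 24, 41, 65, 106, 171, 277, 448, which is each term equals the sum of the previous two.
Stream B is 15, 15, 15, 15, 15, 15, ?, 15, 15, which is the constant sequence 15.
Filling stream B at index 7 by its rule yields 15.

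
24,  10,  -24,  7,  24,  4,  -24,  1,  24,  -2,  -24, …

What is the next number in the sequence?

Odd-indexed and even-indexed terms follow separate rules.
Stream A: 24, -24, 24, -24, 24, -24. Alternating ±24.
Stream B: 10, 7, 4, 1, -2. Arithmetic, step −3.
Position 12 → stream B, term 6 = -5.

-5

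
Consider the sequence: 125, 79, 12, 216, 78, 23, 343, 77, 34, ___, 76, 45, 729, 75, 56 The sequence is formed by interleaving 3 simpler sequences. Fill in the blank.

Split by position mod 3 into 3 tracks.
Track A = 125, 216, 343, ?, 729: the cubes 5³, 6³, 7³, ….
Track B = 79, 78, 77, 76, 75: arithmetic, step −1.
Track C = 12, 23, 34, 45, 56: arithmetic, step +11.
The gap is track A's term 4; the rule gives 512.

512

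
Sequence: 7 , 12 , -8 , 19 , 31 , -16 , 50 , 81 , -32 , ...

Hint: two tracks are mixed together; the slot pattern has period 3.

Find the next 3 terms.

131, 212, -64

The slot pattern repeats as AAB (period 3), so there are 2 interleaved tracks.
Subsequence A: 7, 12, 19, 31, 50, 81. A Fibonacci-like recurrence a_n = a_{n-1} + a_{n-2}.
Subsequence B: -8, -16, -32. A geometric progression (common ratio 2).
Term 10 comes from subsequence A (its 7th entry): 131.
Position 11 falls in subsequence A as its term 8, giving 212.
Position 12 → subsequence B, term 4 = -64.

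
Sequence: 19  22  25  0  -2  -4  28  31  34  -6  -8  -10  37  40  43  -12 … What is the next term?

The slot pattern repeats as AAABBB (period 6), so there are 2 interleaved tracks.
Subsequence A: 19, 22, 25, 28, 31, 34, 37, 40, 43. Adding 3 each time.
Subsequence B: 0, -2, -4, -6, -8, -10, -12. Arithmetic, step −2.
Position 17 falls in subsequence B as its term 8, giving -14.

-14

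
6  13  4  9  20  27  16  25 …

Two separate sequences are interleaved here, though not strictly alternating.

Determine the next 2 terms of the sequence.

34, 41

Positions follow the repeating pattern AABB; grouping by letter gives 2 tracks.
Track A: 6, 13, 20, 27 — arithmetic, step +7.
Track B: 4, 9, 16, 25 — the squares 2², 3², 4², ….
The 9th slot belongs to track A; its 5th term is 34.
Position 10 → track A, term 6 = 41.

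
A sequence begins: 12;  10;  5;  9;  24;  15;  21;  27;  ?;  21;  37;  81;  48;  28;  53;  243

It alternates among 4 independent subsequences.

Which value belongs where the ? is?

Split by position mod 4: positions 1, 5, 9, … form one track, and each other residue class forms its own.
Track A is 12, 24, ?, 48, which is arithmetic with common difference +12.
Track B is 10, 15, 21, 28, which is the triangular numbers T_4, T_5, ….
Track C is 5, 21, 37, 53, which is arithmetic, step +16.
Track D is 9, 27, 81, 243, which is powers 3^2, 3^3, 3^4, ….
So the missing entry in track A is 36.

36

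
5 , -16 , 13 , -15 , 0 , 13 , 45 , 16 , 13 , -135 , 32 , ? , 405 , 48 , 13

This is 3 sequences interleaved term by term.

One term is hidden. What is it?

13

Split by position mod 3 into 3 tracks.
Stream A: 5, -15, 45, -135, 405 — geometric with ratio -3.
Stream B: -16, 0, 16, 32, 48 — arithmetic, step +16.
Stream C: 13, 13, 13, ?, 13 — constant 13.
Stream C's pattern makes the blank 13.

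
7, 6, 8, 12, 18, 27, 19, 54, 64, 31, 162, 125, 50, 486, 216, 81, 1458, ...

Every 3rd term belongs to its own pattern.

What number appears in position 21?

Split by position mod 3: positions 1, 4, 7, … form one track, and each other residue class forms its own.
Track A: 7, 12, 19, 31, 50, 81. Fibonacci-style (each term is the sum of the two before it).
Track B: 6, 18, 54, 162, 486, 1458. Geometric with ratio 3.
Track C: 8, 27, 64, 125, 216. The cubes 2³, 3³, 4³, ….
The 21st slot belongs to track C; its 7th term is 512.

512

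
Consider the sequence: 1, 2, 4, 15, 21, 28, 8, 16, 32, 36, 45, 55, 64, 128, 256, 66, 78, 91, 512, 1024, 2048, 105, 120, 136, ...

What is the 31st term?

The slot pattern repeats as AAABBB (period 6), so there are 2 interleaved tracks.
Stream A: 1, 2, 4, 8, 16, 32, 64, 128, 256, 512, 1024, 2048 — powers of 2.
Stream B: 15, 21, 28, 36, 45, 55, 66, 78, 91, 105, 120, 136 — the triangular numbers T_5, T_6, ….
Term 31 comes from stream A (its 16th entry): 32768.

32768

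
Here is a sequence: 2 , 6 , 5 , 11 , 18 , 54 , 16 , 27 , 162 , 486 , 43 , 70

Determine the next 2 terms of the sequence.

1458, 4374

Positions follow the repeating pattern AABB; grouping by letter gives 2 tracks.
Track A = 2, 6, 18, 54, 162, 486: geometric, ×3 each step.
Track B = 5, 11, 16, 27, 43, 70: each term equals the sum of the previous two.
Position 13 falls in track A as its term 7, giving 1458.
Position 14 falls in track A as its term 8, giving 4374.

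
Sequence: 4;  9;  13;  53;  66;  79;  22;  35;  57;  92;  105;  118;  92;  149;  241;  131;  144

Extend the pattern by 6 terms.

157, 390, 631, 1021, 170, 183

Positions follow the repeating pattern AAABBB; grouping by letter gives 2 tracks.
Track A is 4, 9, 13, 22, 35, 57, 92, 149, 241, which is Fibonacci-style (each term is the sum of the two before it).
Track B is 53, 66, 79, 92, 105, 118, 131, 144, which is arithmetic, step +13.
The 18th slot belongs to track B; its 9th term is 157.
Position 19 → track A, term 10 = 390.
Position 20 → track A, term 11 = 631.
Position 21 → track A, term 12 = 1021.
Term 22 comes from track B (its 10th entry): 170.
Position 23 falls in track B as its term 11, giving 183.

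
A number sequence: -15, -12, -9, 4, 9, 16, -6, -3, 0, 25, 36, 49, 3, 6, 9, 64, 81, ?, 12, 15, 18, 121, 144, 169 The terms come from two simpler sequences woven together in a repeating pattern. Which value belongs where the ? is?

100

Positions follow the repeating pattern AAABBB; grouping by letter gives 2 tracks.
Subsequence A: -15, -12, -9, -6, -3, 0, 3, 6, 9, 12, 15, 18. Arithmetic with common difference +3.
Subsequence B: 4, 9, 16, 25, 36, 49, 64, 81, ?, 121, 144, 169. Consecutive squares n² from n = 2.
So the missing entry in subsequence B is 100.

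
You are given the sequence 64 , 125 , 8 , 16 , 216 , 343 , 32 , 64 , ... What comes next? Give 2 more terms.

512, 729

The slot pattern repeats as AABB (period 4), so there are 2 interleaved tracks.
Subsequence A = 64, 125, 216, 343: consecutive cubes n³ from n = 4.
Subsequence B = 8, 16, 32, 64: powers 2^3, 2^4, 2^5, ….
Term 9 comes from subsequence A (its 5th entry): 512.
Position 10 falls in subsequence A as its term 6, giving 729.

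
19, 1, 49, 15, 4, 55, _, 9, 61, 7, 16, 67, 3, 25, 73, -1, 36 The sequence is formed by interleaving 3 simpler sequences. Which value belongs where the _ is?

Taking every 3rd term gives 3 separate tracks.
Track A is 19, 15, ?, 7, 3, -1, which is arithmetic with common difference −4.
Track B is 1, 4, 9, 16, 25, 36, which is perfect squares starting at 1².
Track C is 49, 55, 61, 67, 73, which is arithmetic, step +6.
Filling track A at index 3 by its rule yields 11.

11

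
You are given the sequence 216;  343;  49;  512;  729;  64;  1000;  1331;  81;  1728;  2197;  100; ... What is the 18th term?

Reading positions in blocks of 3 reveals the pattern AAB — 2 tracks woven together.
Stream A: 216, 343, 512, 729, 1000, 1331, 1728, 2197 (perfect cubes starting at 6³).
Stream B: 49, 64, 81, 100 (the squares 7², 8², 9², …).
Position 18 falls in stream B as its term 6, giving 144.

144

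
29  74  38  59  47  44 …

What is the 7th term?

56

The terms cycle through 2 interleaved subsequences.
Stream A: 29, 38, 47 — arithmetic with common difference +9.
Stream B: 74, 59, 44 — linear: a_n = 89 − 15·n.
Position 7 falls in stream A as its term 4, giving 56.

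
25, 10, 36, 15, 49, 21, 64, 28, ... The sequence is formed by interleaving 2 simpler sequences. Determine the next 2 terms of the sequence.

Taking every 2nd term gives 2 separate tracks.
Subsequence A: 25, 36, 49, 64 (perfect squares starting at 5²).
Subsequence B: 10, 15, 21, 28 (the triangular numbers T_4, T_5, …).
Position 9 falls in subsequence A as its term 5, giving 81.
The 10th slot belongs to subsequence B; its 5th term is 36.

81, 36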